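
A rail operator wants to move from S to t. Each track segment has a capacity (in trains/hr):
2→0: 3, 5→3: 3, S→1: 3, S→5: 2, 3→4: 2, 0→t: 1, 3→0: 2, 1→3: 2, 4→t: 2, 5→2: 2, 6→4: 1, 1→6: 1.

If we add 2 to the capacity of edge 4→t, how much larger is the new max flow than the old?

1

Original max flow = 3.
After raising cap(4→t), augmenting paths through that edge carry 1 more unit.
New max flow = 4. Increase = 1.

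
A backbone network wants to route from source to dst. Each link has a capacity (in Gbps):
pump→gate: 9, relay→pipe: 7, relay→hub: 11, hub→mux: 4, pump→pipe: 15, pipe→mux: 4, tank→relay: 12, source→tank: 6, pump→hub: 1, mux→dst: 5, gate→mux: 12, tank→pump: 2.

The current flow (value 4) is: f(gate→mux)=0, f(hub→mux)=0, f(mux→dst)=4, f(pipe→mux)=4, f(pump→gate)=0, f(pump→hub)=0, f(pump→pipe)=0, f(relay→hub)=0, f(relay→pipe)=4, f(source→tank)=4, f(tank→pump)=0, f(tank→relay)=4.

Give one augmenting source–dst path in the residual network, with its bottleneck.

source→tank→relay→hub→mux→dst, bottleneck 1

Residual along source→tank→relay→hub→mux→dst: source→tank: 2, tank→relay: 8, relay→hub: 11, hub→mux: 4, mux→dst: 1.
Bottleneck = min = 1.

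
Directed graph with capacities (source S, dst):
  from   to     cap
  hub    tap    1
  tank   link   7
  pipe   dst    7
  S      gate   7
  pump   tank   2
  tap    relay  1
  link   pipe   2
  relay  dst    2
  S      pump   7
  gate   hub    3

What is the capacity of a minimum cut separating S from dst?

Max flow = 3 (via 2 augmenting paths).
In the residual at optimum, the set reachable from S is {S, gate, hub, pump}.
Cut edges: pump->tank (cap 2), hub->tap (cap 1). Sum = 3.

3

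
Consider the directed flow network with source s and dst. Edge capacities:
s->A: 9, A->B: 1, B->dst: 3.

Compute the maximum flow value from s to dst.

1

Augment s->A->B->dst: bottleneck 1. Total 1.
No augmenting path remains in the residual graph.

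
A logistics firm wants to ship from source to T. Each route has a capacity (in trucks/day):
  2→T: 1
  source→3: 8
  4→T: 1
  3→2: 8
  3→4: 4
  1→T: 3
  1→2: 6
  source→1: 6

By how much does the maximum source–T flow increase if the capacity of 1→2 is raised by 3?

Original max flow = 5.
Edge 1→2 does not cross the min cut (source side {1, 2, 3, 4, source}), so extra capacity there cannot help.
New max flow = 5. Increase = 0.

0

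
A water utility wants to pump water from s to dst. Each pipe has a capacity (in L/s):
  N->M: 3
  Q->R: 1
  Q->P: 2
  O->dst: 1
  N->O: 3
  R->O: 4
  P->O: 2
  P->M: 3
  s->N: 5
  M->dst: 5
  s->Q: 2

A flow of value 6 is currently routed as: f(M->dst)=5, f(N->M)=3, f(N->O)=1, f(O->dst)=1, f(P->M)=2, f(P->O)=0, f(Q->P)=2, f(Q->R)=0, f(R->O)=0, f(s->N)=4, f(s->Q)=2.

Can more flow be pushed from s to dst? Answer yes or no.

Residual reachable from s: {N, O, s}; dst is not reachable.
Saturated cut: s->Q, N->M, O->dst with total capacity 6 = current flow value. Flow is maximum.

No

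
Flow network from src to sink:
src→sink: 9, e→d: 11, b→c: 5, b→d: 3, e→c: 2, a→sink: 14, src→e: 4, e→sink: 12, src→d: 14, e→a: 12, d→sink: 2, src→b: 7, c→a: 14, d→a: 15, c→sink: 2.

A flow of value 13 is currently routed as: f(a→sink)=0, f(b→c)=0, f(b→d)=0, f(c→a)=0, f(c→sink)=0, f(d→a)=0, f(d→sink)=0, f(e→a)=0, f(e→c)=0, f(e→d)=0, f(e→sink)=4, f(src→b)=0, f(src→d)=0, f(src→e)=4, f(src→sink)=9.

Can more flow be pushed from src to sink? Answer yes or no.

Residual path src→d→sink has bottleneck 2 > 0.
Pushing 2 along it raises the flow to 15, so the given flow is not maximum.

Yes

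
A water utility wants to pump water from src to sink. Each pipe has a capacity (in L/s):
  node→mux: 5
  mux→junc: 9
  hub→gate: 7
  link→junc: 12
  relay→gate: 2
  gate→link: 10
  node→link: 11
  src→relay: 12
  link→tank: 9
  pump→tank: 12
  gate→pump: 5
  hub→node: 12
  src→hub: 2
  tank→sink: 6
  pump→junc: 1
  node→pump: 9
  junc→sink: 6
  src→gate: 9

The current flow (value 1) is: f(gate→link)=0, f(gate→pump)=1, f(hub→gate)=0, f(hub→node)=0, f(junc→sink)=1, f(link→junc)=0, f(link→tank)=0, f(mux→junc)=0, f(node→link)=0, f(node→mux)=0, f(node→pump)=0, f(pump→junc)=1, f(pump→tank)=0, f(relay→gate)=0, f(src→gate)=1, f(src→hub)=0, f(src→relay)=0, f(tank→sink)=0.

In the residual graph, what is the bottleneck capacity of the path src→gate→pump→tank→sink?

4

Residual capacities along the path: src→gate: 8, gate→pump: 4, pump→tank: 12, tank→sink: 6.
Minimum is 4.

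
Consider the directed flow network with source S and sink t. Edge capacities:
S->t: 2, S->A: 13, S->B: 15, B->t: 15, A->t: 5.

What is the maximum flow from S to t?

22

Augment S->t: bottleneck 2. Total 2.
Augment S->B->t: bottleneck 15. Total 17.
Augment S->A->t: bottleneck 5. Total 22.
No augmenting path remains in the residual graph.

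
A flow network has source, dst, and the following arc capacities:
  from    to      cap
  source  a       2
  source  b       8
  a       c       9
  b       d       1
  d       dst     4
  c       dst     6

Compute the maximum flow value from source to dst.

3

Augment source->a->c->dst: bottleneck 2. Total 2.
Augment source->b->d->dst: bottleneck 1. Total 3.
No augmenting path remains in the residual graph.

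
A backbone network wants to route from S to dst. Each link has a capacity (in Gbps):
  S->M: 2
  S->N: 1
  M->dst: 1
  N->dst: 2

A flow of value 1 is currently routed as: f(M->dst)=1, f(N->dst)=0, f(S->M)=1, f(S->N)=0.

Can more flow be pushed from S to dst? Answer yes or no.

Residual path S->N->dst has bottleneck 1 > 0.
Pushing 1 along it raises the flow to 2, so the given flow is not maximum.

Yes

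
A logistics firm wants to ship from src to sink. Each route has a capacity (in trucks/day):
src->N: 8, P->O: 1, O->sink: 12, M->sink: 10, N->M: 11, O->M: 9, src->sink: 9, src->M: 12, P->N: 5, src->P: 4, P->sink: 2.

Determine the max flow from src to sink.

22

Augment src->sink: bottleneck 9. Total 9.
Augment src->P->sink: bottleneck 2. Total 11.
Augment src->M->sink: bottleneck 10. Total 21.
Augment src->P->O->sink: bottleneck 1. Total 22.
No augmenting path remains in the residual graph.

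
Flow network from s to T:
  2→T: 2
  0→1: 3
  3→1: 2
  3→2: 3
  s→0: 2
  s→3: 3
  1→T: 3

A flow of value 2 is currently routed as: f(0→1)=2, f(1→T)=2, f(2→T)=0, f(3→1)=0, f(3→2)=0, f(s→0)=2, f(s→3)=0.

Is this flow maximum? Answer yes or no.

No

Residual path s→3→1→T has bottleneck 1 > 0.
Pushing 1 along it raises the flow to 3, so the given flow is not maximum.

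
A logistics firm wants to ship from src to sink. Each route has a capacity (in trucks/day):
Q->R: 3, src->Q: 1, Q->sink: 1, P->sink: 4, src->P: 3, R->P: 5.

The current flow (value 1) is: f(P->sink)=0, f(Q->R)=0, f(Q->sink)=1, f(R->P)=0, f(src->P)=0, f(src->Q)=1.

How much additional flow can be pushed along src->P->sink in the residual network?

3

Residual capacities along the path: src->P: 3, P->sink: 4.
Minimum is 3.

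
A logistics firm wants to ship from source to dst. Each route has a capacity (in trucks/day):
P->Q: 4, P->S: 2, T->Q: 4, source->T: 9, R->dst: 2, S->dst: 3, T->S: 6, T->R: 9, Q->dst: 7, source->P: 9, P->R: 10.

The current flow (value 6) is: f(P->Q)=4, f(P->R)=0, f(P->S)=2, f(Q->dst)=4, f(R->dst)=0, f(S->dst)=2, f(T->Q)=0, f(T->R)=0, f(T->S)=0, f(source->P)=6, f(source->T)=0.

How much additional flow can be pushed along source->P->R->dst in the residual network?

2

Residual capacities along the path: source->P: 3, P->R: 10, R->dst: 2.
Minimum is 2.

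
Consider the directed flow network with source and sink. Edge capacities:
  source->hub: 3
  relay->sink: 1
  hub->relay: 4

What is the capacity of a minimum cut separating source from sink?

Max flow = 1 (via 1 augmenting path).
In the residual at optimum, the set reachable from source is {hub, relay, source}.
Cut edges: relay->sink (cap 1). Sum = 1.

1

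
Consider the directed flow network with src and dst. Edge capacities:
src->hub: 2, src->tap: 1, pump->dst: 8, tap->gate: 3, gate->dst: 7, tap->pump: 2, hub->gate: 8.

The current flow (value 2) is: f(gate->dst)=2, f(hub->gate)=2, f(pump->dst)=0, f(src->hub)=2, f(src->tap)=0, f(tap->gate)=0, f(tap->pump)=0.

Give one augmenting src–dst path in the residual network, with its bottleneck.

Residual along src->tap->gate->dst: src->tap: 1, tap->gate: 3, gate->dst: 5.
Bottleneck = min = 1.

src->tap->gate->dst, bottleneck 1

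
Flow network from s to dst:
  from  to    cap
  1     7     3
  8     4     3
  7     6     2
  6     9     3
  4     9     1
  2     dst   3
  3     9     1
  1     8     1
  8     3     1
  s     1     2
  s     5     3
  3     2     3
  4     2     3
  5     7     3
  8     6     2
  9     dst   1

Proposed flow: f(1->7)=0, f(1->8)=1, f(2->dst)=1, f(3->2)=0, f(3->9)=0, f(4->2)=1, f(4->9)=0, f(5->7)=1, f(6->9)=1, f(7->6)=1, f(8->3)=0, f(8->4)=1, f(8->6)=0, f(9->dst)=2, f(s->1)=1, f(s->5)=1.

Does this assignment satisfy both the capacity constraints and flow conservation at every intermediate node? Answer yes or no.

Capacity violated on 9->dst: flow 2 > capacity 1.

No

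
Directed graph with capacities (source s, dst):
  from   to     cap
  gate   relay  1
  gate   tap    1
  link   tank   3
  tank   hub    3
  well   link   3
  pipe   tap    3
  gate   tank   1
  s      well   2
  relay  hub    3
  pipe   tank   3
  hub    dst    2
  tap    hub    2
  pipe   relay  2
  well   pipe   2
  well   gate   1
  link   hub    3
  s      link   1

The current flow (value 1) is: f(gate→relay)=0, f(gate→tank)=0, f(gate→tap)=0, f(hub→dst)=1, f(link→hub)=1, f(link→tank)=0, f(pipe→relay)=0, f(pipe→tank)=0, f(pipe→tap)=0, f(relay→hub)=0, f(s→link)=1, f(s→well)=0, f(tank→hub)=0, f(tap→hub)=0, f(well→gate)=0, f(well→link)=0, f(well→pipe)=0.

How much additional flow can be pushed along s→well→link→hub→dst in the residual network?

1

Residual capacities along the path: s→well: 2, well→link: 3, link→hub: 2, hub→dst: 1.
Minimum is 1.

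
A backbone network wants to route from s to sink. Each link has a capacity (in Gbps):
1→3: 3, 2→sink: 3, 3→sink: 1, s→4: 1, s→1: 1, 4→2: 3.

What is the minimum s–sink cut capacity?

Max flow = 2 (via 2 augmenting paths).
In the residual at optimum, the set reachable from s is {s}.
Cut edges: s→1 (cap 1), s→4 (cap 1). Sum = 2.

2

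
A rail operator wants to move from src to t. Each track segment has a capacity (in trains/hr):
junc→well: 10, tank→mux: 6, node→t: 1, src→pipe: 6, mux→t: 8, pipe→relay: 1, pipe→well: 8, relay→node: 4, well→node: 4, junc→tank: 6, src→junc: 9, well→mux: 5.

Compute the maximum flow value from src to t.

Augment src→junc→tank→mux→t: bottleneck 6. Total 6.
Augment src→junc→well→mux→t: bottleneck 2. Total 8.
Augment src→junc→well→node→t: bottleneck 1. Total 9.
No augmenting path remains in the residual graph.

9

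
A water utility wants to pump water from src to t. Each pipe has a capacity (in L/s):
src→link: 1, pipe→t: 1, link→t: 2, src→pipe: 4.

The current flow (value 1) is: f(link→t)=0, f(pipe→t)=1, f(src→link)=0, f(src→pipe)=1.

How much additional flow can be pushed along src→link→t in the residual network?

Residual capacities along the path: src→link: 1, link→t: 2.
Minimum is 1.

1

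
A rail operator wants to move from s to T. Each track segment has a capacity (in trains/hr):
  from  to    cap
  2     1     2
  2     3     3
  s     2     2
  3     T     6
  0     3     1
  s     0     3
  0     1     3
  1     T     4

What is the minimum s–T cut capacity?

Max flow = 5 (via 3 augmenting paths).
In the residual at optimum, the set reachable from s is {s}.
Cut edges: s->2 (cap 2), s->0 (cap 3). Sum = 5.

5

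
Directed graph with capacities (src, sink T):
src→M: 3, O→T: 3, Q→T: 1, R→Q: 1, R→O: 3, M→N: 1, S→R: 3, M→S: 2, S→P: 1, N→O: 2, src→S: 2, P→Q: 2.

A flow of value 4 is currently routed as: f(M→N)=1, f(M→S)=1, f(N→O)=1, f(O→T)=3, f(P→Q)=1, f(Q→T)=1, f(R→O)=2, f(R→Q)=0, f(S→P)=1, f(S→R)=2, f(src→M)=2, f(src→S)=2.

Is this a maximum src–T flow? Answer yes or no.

Residual reachable from src: {M, N, O, P, Q, R, S, src}; T is not reachable.
Saturated cut: O→T, Q→T with total capacity 4 = current flow value. Flow is maximum.

Yes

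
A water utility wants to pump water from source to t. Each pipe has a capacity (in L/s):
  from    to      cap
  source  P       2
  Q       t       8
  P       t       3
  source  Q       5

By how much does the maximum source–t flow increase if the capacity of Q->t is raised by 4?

0

Original max flow = 7.
Edge Q->t does not cross the min cut (source side {source}), so extra capacity there cannot help.
New max flow = 7. Increase = 0.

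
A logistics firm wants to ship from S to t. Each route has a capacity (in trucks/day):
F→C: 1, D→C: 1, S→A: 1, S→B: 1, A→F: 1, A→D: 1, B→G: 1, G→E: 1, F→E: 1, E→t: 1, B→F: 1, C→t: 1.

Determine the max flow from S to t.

2

Augment S→B→G→E→t: bottleneck 1. Total 1.
Augment S→A→F→C→t: bottleneck 1. Total 2.
No augmenting path remains in the residual graph.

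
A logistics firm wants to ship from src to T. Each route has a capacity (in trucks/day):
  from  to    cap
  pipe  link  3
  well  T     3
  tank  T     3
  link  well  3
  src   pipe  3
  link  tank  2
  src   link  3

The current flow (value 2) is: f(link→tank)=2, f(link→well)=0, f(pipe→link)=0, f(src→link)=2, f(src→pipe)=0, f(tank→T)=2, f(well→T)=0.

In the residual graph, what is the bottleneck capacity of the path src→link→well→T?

1

Residual capacities along the path: src→link: 1, link→well: 3, well→T: 3.
Minimum is 1.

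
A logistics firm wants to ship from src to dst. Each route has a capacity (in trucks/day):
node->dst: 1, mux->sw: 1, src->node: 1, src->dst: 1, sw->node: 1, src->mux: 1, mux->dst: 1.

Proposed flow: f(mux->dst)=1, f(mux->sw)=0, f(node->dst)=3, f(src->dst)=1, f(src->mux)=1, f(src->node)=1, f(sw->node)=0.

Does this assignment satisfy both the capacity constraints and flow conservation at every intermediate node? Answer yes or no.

Capacity violated on node->dst: flow 3 > capacity 1.

No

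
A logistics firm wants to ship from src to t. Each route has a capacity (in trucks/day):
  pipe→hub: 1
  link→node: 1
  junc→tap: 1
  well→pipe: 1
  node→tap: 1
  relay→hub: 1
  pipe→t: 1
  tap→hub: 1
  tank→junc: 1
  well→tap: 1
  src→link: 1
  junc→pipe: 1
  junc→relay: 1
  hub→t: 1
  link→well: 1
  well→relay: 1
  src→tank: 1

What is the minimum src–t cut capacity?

2

Max flow = 2 (via 2 augmenting paths).
In the residual at optimum, the set reachable from src is {src}.
Cut edges: src→link (cap 1), src→tank (cap 1). Sum = 2.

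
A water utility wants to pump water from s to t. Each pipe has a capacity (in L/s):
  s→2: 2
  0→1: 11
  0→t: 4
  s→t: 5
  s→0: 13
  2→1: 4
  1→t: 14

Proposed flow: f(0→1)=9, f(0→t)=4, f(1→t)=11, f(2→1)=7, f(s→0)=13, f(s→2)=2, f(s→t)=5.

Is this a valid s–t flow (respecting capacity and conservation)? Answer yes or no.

Capacity violated on 2→1: flow 7 > capacity 4.

No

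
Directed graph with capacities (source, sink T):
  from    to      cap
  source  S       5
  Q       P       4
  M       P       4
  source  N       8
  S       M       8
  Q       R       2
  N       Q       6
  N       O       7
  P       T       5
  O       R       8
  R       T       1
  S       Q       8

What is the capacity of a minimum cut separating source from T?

6

Max flow = 6 (via 3 augmenting paths).
In the residual at optimum, the set reachable from source is {M, N, O, P, Q, R, S, source}.
Cut edges: R->T (cap 1), P->T (cap 5). Sum = 6.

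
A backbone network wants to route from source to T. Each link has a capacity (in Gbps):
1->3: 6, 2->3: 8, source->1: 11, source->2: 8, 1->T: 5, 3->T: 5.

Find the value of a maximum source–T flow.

10

Augment source->1->T: bottleneck 5. Total 5.
Augment source->1->3->T: bottleneck 5. Total 10.
No augmenting path remains in the residual graph.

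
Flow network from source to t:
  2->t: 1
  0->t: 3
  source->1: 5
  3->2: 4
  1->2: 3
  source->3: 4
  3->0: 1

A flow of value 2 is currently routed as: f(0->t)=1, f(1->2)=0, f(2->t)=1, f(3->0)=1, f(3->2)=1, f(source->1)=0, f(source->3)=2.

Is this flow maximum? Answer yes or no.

Residual reachable from source: {1, 2, 3, source}; t is not reachable.
Saturated cut: 3->0, 2->t with total capacity 2 = current flow value. Flow is maximum.

Yes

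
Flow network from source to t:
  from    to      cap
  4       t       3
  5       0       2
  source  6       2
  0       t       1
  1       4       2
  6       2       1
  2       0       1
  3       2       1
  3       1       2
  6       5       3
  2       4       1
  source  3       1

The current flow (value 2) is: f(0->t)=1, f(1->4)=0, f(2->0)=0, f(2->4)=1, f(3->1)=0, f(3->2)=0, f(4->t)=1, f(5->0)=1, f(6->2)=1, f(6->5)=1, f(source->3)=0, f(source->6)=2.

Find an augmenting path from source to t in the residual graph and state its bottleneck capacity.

source->3->1->4->t, bottleneck 1

Residual along source->3->1->4->t: source->3: 1, 3->1: 2, 1->4: 2, 4->t: 2.
Bottleneck = min = 1.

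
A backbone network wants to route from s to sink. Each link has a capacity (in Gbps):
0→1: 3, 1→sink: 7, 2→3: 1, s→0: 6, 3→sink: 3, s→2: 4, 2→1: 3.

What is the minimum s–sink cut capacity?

7

Max flow = 7 (via 3 augmenting paths).
In the residual at optimum, the set reachable from s is {0, s}.
Cut edges: s→2 (cap 4), 0→1 (cap 3). Sum = 7.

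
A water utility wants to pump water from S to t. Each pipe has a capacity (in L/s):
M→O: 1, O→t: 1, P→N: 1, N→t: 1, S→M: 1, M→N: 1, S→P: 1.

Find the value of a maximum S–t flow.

2

Augment S→M→O→t: bottleneck 1. Total 1.
Augment S→P→N→t: bottleneck 1. Total 2.
No augmenting path remains in the residual graph.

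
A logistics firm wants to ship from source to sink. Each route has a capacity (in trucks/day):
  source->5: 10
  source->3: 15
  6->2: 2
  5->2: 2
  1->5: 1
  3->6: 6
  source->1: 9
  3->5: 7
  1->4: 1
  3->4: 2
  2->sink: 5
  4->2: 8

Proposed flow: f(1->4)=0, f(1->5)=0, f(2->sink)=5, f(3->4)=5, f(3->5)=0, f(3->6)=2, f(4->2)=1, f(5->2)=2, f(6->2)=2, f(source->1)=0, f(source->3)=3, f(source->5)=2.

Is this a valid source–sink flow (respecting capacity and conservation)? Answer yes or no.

Capacity violated on 3->4: flow 5 > capacity 2.

No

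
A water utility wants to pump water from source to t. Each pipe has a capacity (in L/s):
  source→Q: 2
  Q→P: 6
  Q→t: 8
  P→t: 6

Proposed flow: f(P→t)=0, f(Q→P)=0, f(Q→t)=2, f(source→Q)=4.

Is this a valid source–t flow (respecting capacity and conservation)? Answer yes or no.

Capacity violated on source→Q: flow 4 > capacity 2.

No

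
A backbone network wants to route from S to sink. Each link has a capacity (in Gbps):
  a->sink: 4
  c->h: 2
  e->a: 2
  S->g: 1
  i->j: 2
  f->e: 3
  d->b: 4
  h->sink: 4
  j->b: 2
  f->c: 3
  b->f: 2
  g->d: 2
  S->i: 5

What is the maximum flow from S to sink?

Augment S->i->j->b->f->e->a->sink: bottleneck 2. Total 2.
No augmenting path remains in the residual graph.

2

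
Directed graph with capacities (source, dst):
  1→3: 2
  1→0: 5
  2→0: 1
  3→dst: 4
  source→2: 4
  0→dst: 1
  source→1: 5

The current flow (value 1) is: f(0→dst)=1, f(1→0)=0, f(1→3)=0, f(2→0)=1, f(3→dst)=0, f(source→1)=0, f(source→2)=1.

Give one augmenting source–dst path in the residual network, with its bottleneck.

Residual along source→1→3→dst: source→1: 5, 1→3: 2, 3→dst: 4.
Bottleneck = min = 2.

source→1→3→dst, bottleneck 2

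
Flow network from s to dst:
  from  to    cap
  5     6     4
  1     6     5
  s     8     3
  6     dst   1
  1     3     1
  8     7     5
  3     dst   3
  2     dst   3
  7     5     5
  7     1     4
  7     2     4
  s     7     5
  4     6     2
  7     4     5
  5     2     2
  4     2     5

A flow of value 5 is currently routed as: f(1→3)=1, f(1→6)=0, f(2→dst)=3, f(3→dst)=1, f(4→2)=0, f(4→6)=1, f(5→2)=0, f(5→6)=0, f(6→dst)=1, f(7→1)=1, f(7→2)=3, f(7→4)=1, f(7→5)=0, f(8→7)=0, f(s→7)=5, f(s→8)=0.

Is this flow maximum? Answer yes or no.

Residual reachable from s: {1, 2, 4, 5, 6, 7, 8, s}; dst is not reachable.
Saturated cut: 1→3, 2→dst, 6→dst with total capacity 5 = current flow value. Flow is maximum.

Yes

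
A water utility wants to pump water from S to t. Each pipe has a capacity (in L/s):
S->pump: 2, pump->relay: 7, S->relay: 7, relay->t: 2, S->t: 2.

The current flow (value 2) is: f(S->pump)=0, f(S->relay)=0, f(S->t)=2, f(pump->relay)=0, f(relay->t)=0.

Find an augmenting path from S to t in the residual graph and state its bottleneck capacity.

S->relay->t, bottleneck 2

Residual along S->relay->t: S->relay: 7, relay->t: 2.
Bottleneck = min = 2.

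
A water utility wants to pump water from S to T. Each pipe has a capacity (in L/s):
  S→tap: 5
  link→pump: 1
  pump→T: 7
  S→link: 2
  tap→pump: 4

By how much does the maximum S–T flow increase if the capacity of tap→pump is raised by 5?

Original max flow = 5.
After raising cap(tap→pump), augmenting paths through that edge carry 1 more unit.
New max flow = 6. Increase = 1.

1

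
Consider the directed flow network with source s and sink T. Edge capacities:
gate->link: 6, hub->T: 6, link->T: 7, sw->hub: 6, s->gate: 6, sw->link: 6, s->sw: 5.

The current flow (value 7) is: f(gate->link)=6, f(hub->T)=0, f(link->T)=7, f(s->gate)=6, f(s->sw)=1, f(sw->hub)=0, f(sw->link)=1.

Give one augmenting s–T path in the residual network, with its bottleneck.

s->sw->hub->T, bottleneck 4

Residual along s->sw->hub->T: s->sw: 4, sw->hub: 6, hub->T: 6.
Bottleneck = min = 4.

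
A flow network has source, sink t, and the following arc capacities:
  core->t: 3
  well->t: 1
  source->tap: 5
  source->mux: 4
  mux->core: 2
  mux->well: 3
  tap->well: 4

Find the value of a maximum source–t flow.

Augment source->tap->well->t: bottleneck 1. Total 1.
Augment source->mux->core->t: bottleneck 2. Total 3.
No augmenting path remains in the residual graph.

3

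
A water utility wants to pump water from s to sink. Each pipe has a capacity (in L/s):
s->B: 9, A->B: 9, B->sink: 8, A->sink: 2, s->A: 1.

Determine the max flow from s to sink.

9

Augment s->A->sink: bottleneck 1. Total 1.
Augment s->B->sink: bottleneck 8. Total 9.
No augmenting path remains in the residual graph.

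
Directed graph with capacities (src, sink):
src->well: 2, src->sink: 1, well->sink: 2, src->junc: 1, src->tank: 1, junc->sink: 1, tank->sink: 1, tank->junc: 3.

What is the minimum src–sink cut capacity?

Max flow = 5 (via 4 augmenting paths).
In the residual at optimum, the set reachable from src is {src}.
Cut edges: src->tank (cap 1), src->well (cap 2), src->junc (cap 1), src->sink (cap 1). Sum = 5.

5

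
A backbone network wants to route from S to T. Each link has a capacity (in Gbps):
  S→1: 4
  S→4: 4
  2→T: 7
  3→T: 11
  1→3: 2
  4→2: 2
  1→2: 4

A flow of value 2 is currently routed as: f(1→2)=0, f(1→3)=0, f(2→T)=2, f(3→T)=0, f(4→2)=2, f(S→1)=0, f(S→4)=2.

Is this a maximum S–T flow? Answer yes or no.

Residual path S→1→2→T has bottleneck 4 > 0.
Pushing 4 along it raises the flow to 6, so the given flow is not maximum.

No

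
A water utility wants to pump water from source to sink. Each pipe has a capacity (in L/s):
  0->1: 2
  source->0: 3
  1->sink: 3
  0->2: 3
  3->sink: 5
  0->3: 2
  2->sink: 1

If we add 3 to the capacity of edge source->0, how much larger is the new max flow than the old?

Original max flow = 3.
After raising cap(source->0), augmenting paths through that edge carry 2 more units.
New max flow = 5. Increase = 2.

2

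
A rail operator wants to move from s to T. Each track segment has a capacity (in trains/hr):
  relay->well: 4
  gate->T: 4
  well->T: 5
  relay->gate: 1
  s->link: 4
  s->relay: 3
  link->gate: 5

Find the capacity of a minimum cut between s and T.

Max flow = 7 (via 2 augmenting paths).
In the residual at optimum, the set reachable from s is {s}.
Cut edges: s->relay (cap 3), s->link (cap 4). Sum = 7.

7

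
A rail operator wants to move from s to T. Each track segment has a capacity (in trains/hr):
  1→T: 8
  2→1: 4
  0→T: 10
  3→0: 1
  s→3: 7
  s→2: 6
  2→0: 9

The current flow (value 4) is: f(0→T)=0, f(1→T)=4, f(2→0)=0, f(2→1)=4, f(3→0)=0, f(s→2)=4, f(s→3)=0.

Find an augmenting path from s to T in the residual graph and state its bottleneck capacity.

Residual along s→2→0→T: s→2: 2, 2→0: 9, 0→T: 10.
Bottleneck = min = 2.

s→2→0→T, bottleneck 2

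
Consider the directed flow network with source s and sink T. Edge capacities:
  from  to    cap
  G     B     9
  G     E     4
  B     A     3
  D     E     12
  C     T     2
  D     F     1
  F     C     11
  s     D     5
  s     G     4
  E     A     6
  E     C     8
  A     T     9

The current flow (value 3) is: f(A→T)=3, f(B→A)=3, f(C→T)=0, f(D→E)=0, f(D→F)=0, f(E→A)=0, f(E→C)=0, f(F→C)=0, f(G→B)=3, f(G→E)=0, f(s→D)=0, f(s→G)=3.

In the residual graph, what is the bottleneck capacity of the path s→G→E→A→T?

1

Residual capacities along the path: s→G: 1, G→E: 4, E→A: 6, A→T: 6.
Minimum is 1.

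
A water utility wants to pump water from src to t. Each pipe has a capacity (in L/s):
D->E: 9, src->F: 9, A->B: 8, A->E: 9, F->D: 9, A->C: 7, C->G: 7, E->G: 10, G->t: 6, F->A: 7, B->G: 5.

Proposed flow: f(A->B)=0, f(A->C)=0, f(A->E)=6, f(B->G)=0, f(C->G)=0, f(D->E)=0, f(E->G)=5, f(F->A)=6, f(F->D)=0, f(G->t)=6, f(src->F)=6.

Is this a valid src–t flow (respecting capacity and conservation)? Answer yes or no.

No

Conservation fails at E: inflow 6 ≠ outflow 5.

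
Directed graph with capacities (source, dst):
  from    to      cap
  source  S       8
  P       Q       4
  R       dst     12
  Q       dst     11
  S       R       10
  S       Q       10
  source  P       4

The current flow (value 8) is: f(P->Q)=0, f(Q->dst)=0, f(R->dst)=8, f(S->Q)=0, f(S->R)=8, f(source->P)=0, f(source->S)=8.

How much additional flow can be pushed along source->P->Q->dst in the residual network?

4

Residual capacities along the path: source->P: 4, P->Q: 4, Q->dst: 11.
Minimum is 4.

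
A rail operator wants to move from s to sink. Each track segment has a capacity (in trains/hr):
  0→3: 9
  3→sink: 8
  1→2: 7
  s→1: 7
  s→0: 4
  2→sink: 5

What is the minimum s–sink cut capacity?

Max flow = 9 (via 2 augmenting paths).
In the residual at optimum, the set reachable from s is {1, 2, s}.
Cut edges: s→0 (cap 4), 2→sink (cap 5). Sum = 9.

9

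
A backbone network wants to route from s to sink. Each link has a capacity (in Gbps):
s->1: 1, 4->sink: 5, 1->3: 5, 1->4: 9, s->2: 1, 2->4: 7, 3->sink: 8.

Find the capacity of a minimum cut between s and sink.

2

Max flow = 2 (via 2 augmenting paths).
In the residual at optimum, the set reachable from s is {s}.
Cut edges: s->1 (cap 1), s->2 (cap 1). Sum = 2.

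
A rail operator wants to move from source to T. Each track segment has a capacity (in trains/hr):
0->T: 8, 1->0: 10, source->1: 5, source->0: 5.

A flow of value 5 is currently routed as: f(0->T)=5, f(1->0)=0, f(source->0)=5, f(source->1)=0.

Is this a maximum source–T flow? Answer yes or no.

Residual path source->1->0->T has bottleneck 3 > 0.
Pushing 3 along it raises the flow to 8, so the given flow is not maximum.

No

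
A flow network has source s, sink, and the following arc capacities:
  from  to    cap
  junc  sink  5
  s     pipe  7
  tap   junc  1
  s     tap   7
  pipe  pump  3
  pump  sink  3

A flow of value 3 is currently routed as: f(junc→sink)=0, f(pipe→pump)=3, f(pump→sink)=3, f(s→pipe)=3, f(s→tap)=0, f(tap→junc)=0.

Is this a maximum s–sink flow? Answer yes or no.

Residual path s→tap→junc→sink has bottleneck 1 > 0.
Pushing 1 along it raises the flow to 4, so the given flow is not maximum.

No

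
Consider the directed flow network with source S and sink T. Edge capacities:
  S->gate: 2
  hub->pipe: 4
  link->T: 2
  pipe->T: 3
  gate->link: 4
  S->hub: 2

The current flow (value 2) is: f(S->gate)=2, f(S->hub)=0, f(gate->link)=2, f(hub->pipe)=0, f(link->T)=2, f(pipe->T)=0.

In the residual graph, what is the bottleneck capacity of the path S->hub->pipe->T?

Residual capacities along the path: S->hub: 2, hub->pipe: 4, pipe->T: 3.
Minimum is 2.

2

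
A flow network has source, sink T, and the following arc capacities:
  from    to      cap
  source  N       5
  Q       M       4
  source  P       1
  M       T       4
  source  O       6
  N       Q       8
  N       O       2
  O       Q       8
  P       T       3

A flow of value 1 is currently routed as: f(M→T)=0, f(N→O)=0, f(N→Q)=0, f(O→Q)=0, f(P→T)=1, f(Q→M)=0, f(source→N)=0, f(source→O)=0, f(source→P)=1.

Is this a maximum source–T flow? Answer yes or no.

Residual path source→N→Q→M→T has bottleneck 4 > 0.
Pushing 4 along it raises the flow to 5, so the given flow is not maximum.

No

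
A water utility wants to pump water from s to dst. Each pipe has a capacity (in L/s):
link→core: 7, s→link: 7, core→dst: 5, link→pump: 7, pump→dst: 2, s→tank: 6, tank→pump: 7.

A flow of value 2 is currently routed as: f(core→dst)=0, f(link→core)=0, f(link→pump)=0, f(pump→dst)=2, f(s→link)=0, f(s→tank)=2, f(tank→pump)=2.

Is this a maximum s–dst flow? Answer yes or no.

No

Residual path s→link→core→dst has bottleneck 5 > 0.
Pushing 5 along it raises the flow to 7, so the given flow is not maximum.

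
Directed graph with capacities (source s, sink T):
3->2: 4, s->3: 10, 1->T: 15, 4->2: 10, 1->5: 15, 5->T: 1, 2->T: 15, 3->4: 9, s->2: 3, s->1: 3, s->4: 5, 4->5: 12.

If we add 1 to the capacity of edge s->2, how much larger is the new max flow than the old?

0

Original max flow = 19.
Edge s->2 does not cross the min cut (source side {2, 3, 4, 5, s}), so extra capacity there cannot help.
New max flow = 19. Increase = 0.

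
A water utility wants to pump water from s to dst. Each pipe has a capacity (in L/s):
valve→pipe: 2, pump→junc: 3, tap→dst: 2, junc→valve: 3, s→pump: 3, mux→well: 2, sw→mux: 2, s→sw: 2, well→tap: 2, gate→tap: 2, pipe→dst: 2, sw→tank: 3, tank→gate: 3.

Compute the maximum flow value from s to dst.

4

Augment s→pump→junc→valve→pipe→dst: bottleneck 2. Total 2.
Augment s→sw→mux→well→tap→dst: bottleneck 2. Total 4.
No augmenting path remains in the residual graph.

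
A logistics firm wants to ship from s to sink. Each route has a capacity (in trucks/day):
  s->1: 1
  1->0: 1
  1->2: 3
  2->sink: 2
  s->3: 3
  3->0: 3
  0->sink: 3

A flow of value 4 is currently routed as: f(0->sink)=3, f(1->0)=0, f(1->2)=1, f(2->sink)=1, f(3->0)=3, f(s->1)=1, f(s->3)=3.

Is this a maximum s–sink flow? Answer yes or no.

Residual reachable from s: {s}; sink is not reachable.
Saturated cut: s->1, s->3 with total capacity 4 = current flow value. Flow is maximum.

Yes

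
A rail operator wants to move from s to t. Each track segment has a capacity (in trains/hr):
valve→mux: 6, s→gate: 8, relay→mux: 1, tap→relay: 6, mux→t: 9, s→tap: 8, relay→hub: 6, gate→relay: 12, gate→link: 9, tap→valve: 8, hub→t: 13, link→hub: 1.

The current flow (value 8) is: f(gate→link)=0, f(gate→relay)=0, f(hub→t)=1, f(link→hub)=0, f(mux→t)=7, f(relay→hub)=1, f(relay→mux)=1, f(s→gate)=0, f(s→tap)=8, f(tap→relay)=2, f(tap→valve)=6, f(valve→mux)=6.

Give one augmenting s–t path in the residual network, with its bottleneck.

Residual along s→gate→relay→hub→t: s→gate: 8, gate→relay: 12, relay→hub: 5, hub→t: 12.
Bottleneck = min = 5.

s→gate→relay→hub→t, bottleneck 5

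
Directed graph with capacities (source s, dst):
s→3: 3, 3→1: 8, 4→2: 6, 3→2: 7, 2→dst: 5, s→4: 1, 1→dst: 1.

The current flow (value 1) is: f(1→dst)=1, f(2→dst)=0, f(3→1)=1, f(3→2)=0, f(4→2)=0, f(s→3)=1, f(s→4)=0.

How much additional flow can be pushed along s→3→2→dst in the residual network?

Residual capacities along the path: s→3: 2, 3→2: 7, 2→dst: 5.
Minimum is 2.

2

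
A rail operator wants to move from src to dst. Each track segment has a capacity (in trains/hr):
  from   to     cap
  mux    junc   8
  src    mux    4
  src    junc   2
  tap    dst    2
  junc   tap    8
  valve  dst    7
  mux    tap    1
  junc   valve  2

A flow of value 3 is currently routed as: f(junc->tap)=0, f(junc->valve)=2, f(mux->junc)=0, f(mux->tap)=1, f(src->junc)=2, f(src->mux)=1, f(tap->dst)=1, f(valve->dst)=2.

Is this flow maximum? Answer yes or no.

No

Residual path src->mux->junc->tap->dst has bottleneck 1 > 0.
Pushing 1 along it raises the flow to 4, so the given flow is not maximum.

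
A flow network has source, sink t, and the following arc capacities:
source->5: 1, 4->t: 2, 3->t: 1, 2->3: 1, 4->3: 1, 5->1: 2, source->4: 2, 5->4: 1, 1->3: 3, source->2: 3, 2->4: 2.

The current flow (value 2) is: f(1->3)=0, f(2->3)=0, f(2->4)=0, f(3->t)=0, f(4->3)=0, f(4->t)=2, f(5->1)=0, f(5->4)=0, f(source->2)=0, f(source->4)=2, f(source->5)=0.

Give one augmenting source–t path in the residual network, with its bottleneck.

source->2->3->t, bottleneck 1

Residual along source->2->3->t: source->2: 3, 2->3: 1, 3->t: 1.
Bottleneck = min = 1.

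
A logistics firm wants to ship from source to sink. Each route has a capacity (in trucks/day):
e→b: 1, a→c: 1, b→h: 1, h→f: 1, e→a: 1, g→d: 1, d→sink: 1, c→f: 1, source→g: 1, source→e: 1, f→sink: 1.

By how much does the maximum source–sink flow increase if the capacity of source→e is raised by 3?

Original max flow = 2.
Even with extra capacity on source→e, another cut of capacity 2 remains binding.
New max flow = 2. Increase = 0.

0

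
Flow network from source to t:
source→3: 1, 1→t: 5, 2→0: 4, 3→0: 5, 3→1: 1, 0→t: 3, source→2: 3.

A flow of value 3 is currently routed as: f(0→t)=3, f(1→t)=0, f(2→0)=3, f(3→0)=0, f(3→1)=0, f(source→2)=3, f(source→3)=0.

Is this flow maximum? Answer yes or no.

No

Residual path source→3→1→t has bottleneck 1 > 0.
Pushing 1 along it raises the flow to 4, so the given flow is not maximum.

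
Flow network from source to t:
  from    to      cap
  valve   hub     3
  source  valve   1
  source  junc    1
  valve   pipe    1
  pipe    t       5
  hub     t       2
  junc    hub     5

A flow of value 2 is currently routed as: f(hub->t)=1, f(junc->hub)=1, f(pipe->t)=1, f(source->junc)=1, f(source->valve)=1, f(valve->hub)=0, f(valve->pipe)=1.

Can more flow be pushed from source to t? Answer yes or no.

Residual reachable from source: {source}; t is not reachable.
Saturated cut: source->valve, source->junc with total capacity 2 = current flow value. Flow is maximum.

No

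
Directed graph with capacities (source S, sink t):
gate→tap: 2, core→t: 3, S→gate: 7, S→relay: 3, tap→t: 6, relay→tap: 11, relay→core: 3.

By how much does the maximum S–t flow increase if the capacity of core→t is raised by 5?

Original max flow = 5.
Edge core→t does not cross the min cut (source side {S, gate}), so extra capacity there cannot help.
New max flow = 5. Increase = 0.

0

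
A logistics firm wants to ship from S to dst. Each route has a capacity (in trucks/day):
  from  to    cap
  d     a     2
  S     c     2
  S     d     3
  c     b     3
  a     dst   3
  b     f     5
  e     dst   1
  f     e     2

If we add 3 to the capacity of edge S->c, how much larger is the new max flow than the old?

0

Original max flow = 3.
Edge S->c does not cross the min cut (source side {S, b, c, d, e, f}), so extra capacity there cannot help.
New max flow = 3. Increase = 0.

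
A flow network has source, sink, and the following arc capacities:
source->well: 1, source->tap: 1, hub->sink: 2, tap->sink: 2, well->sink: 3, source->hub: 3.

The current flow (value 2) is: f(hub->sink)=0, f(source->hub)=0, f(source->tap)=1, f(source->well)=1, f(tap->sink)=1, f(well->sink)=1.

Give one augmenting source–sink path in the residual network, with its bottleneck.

Residual along source->hub->sink: source->hub: 3, hub->sink: 2.
Bottleneck = min = 2.

source->hub->sink, bottleneck 2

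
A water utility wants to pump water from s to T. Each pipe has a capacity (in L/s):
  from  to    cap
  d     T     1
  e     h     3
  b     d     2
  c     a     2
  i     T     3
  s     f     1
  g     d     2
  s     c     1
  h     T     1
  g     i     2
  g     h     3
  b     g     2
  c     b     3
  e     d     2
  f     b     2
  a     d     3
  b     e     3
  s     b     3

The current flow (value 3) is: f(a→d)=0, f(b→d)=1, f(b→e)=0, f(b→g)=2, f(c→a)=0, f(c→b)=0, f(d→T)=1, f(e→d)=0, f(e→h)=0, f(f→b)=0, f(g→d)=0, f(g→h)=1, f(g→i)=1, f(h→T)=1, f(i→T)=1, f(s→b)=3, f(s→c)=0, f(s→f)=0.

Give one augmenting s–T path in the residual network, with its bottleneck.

s→c→b→e→h→g→i→T, bottleneck 1

Residual along s→c→b→e→h→g→i→T: s→c: 1, c→b: 3, b→e: 3, e→h: 3, h→g: 1 (reverse), g→i: 1, i→T: 2.
Bottleneck = min = 1.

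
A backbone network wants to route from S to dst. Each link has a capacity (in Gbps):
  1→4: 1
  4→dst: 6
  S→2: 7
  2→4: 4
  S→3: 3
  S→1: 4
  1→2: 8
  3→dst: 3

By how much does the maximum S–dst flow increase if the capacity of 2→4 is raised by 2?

1

Original max flow = 8.
After raising cap(2→4), augmenting paths through that edge carry 1 more unit.
New max flow = 9. Increase = 1.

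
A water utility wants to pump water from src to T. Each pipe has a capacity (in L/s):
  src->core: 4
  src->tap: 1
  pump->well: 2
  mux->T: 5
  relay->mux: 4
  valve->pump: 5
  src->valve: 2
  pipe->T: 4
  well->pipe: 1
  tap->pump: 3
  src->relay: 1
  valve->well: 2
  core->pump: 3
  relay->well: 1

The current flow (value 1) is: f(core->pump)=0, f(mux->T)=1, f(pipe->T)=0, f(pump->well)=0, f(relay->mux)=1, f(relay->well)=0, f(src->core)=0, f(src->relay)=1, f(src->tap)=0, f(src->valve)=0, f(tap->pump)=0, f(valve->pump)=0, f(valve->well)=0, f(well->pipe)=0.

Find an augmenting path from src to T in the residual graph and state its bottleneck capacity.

src->valve->well->pipe->T, bottleneck 1

Residual along src->valve->well->pipe->T: src->valve: 2, valve->well: 2, well->pipe: 1, pipe->T: 4.
Bottleneck = min = 1.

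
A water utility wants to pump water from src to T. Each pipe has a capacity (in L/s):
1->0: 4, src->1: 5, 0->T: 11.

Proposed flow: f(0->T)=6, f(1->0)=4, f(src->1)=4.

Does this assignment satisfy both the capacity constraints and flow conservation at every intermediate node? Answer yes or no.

No

Conservation fails at 0: inflow 4 ≠ outflow 6.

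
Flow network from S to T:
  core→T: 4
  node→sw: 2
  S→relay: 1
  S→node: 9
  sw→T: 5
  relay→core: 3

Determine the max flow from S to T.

3

Augment S→relay→core→T: bottleneck 1. Total 1.
Augment S→node→sw→T: bottleneck 2. Total 3.
No augmenting path remains in the residual graph.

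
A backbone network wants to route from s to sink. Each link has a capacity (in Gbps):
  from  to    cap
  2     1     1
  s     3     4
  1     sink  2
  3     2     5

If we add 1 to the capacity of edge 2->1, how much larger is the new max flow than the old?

Original max flow = 1.
After raising cap(2->1), augmenting paths through that edge carry 1 more unit.
New max flow = 2. Increase = 1.

1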